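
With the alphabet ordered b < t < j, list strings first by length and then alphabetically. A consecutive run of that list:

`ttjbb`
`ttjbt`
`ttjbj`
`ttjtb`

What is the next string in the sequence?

ttjtt

Find the rightmost character of ttjtb below j, bump it to the next letter, and reset everything to its right to b.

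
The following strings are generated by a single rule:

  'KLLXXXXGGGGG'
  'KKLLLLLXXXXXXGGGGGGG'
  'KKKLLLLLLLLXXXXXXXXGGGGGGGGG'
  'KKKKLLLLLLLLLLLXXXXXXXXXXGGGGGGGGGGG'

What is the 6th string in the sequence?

KKKKKKLLLLLLLLLLLLLLLLLXXXXXXXXXXXXXXGGGGGGGGGGGGGGG

The n-th term is n K's then 3n-1 L's then 2n+2 X's then 2n+3 G's (n = 1, 2, …).
Setting n = 6 gives 6, 17, 14, 15 characters in each block.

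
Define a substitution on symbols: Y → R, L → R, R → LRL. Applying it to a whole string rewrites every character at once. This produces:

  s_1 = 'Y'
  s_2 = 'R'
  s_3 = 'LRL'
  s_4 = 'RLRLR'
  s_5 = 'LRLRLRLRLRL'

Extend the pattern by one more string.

RLRLRLRLRLRLRLRLRLRLR

Expanding LRLRLRLRLRL: L→R, R→LRL, L→R, R→LRL, L→R, R→LRL, L→R, R→LRL, L→R, R→LRL, L→R. Concatenated: R LRL R LRL R LRL R LRL R LRL R.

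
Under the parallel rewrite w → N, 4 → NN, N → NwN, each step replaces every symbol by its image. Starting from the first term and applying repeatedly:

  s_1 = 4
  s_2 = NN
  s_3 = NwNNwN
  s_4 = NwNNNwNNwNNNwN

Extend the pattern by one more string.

Rewriting the 14 symbols of NwNNNwNNwNNNwN one by one yields NwN N NwN NwN NwN N NwN NwN N NwN NwN NwN N NwN; concatenated:

NwNNNwNNwNNwNNNwNNwNNNwNNwNNwNNNwN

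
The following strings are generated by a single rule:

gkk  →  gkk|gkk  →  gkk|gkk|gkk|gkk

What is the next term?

gkk|gkk|gkk|gkk|gkk|gkk|gkk|gkk

Every step duplicates the string with '|' between the halves.
One more doubling of gkk|gkk|gkk|gkk gives the answer.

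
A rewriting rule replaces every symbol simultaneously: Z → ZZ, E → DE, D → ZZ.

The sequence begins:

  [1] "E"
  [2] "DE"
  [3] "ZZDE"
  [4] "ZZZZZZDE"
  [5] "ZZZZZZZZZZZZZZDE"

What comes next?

Rewriting the 16 symbols of ZZZZZZZZZZZZZZDE one by one yields ZZ ZZ ZZ ZZ ZZ ZZ ZZ ZZ ZZ ZZ ZZ ZZ ZZ ZZ ZZ DE; concatenated:

ZZZZZZZZZZZZZZZZZZZZZZZZZZZZZZDE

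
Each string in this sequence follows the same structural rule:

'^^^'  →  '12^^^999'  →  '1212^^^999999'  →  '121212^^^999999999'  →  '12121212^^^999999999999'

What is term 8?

Every step adds 12 to the front and 999 to the end of the previous string.
From 12121212^^^999999999999, 3 further steps: 12121212^^^999999999999 → 1212121212^^^999999999999999 → 121212121212^^^999999999999999999 → (answer).

12121212121212^^^999999999999999999999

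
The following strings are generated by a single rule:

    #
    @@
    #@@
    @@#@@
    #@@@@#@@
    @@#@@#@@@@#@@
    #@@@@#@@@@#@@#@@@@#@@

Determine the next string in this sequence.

@@#@@#@@@@#@@#@@@@#@@@@#@@#@@@@#@@

Each term (from the third on) is the two preceding terms concatenated in order: term 3 = #·@@ = #@@.
So term 8 is @@#@@#@@@@#@@·#@@@@#@@@@#@@#@@@@#@@.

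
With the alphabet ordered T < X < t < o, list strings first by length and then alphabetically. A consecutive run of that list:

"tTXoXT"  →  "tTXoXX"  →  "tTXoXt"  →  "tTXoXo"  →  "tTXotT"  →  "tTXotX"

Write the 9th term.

Advancing 3 positions from tTXotX through tTXotX → tTXott → tTXoto reaches term 9.

tTXooT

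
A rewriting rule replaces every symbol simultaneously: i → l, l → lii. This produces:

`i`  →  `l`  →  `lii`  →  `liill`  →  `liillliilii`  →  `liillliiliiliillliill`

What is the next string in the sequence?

liillliiliiliillliillliillliiliiliillliilii

Replace each of the 21 characters of liillliiliiliillliill in place — lii l l lii lii lii l l lii l l lii l l lii lii lii l l lii lii — and concatenate.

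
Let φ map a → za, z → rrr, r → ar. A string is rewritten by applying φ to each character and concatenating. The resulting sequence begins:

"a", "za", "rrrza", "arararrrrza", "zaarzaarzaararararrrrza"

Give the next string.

rrrzazaarrrrzazaarrrrzazaarzaarzaarzaararararrrrza

Replace each of the 23 characters of zaarzaarzaararararrrrza in place — rrr za za ar rrr za za ar rrr za za ar za ar za ar za ar ar ar ar rrr za — and concatenate.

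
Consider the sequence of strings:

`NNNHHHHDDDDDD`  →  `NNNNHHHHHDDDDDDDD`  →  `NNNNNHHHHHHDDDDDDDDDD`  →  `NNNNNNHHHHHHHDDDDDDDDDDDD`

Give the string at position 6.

Reading off run lengths: N runs 3, 4, 5, 6; H runs 4, 5, 6, 7; D runs 6, 8, 10, 12 — each is linear in n, where the shown terms are n = 2, 3, 4, 5.
For term 6, n = 7, so the run lengths are 8, 9, 16.

NNNNNNNNHHHHHHHHHDDDDDDDDDDDDDDDD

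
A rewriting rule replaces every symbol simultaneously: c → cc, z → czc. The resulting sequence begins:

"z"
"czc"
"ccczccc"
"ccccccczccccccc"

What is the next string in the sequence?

ccccccccccccccczccccccccccccccc

Replace each of the 15 characters of ccccccczccccccc in place — cc cc cc cc cc cc cc czc cc cc cc cc cc cc cc — and concatenate.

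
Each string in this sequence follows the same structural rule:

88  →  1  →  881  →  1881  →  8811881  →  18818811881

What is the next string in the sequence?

881188118818811881

Each term (from the third on) is the two preceding terms concatenated in order: term 3 = 88·1 = 881.
So term 7 is 8811881·18818811881.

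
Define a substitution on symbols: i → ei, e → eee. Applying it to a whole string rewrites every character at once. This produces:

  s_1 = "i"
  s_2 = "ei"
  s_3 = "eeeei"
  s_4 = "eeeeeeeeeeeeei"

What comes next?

eeeeeeeeeeeeeeeeeeeeeeeeeeeeeeeeeeeeeeeei

Replace each of the 14 characters of eeeeeeeeeeeeei in place — eee eee eee eee eee eee eee eee eee eee eee eee eee ei — and concatenate.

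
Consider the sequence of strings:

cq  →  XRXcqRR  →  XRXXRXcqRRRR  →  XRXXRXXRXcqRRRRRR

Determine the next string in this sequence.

Each term wraps the previous one in XRX on the left and RR on the right.
One more step from XRXXRXXRXcqRRRRRR gives the answer.

XRXXRXXRXXRXcqRRRRRRRR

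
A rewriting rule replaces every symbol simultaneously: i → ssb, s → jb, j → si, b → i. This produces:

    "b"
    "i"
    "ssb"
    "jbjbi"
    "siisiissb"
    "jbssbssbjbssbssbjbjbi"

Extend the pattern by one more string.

Rewriting the 21 symbols of jbssbssbjbssbssbjbjbi one by one yields si i jb jb i jb jb i si i jb jb i jb jb i si i si i ssb; concatenated:

siijbjbijbjbisiijbjbijbjbisiisiissb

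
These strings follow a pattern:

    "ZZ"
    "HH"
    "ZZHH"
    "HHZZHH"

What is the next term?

This is a Fibonacci-style word recurrence s(k) = s(k−2)·s(k−1): e.g. ZZ·HH = ZZHH.
Continuing: ZZHH · HHZZHH gives term 5.

ZZHHHHZZHH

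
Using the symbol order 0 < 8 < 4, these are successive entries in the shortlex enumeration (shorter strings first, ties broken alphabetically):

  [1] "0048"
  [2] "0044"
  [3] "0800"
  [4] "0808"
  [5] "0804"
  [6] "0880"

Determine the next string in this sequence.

0888

Find the rightmost character of 0880 below 4, bump it to the next letter, and reset everything to its right to 0.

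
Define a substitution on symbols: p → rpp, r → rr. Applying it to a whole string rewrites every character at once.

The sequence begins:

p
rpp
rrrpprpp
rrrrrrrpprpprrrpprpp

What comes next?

rrrrrrrrrrrrrrrpprpprrrpprpprrrrrrrpprpprrrpprpp

φ(rrrrrrrpprpprrrpprpp) expands symbol-by-symbol to rr rr rr rr rr rr rr rpp rpp rr rpp rpp rr rr rr rpp rpp rr rpp rpp; joining the 20 pieces gives the next term.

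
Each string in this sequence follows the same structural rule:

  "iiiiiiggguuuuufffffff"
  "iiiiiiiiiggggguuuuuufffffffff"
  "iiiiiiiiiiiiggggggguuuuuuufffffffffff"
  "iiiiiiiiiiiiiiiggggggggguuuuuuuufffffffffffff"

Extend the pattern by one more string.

Term n consists of 3n i's, followed by 2n-1 g's, followed by n+3 u's, followed by 2n+3 f's, where the shown terms are n = 2, 3, 4, 5.
At n = 6 the blocks have lengths 18, 11, 9, 15.

iiiiiiiiiiiiiiiiiiggggggggggguuuuuuuuufffffffffffffff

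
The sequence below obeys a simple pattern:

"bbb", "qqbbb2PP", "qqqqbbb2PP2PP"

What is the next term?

s(k+1) = qq·s(k)·2PP, so each term gains qq as a prefix and 2PP as a suffix.
So the next term is qq·qqqqbbb2PP2PP·2PP.

qqqqqqbbb2PP2PP2PP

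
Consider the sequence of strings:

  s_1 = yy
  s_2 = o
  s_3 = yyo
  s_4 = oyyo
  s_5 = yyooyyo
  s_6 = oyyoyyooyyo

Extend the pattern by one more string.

yyooyyooyyoyyooyyo

Each term (from the third on) is the two preceding terms concatenated in order: term 3 = yy·o = yyo.
Continuing: yyooyyo · oyyoyyooyyo gives term 7.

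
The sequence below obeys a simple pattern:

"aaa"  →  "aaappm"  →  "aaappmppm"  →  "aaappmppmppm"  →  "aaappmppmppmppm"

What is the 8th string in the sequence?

aaappmppmppmppmppmppmppm

Every step adds ppm to the end: s(k+1) = s(k)·ppm.
From aaappmppmppmppm, 3 further steps: aaappmppmppmppm → aaappmppmppmppmppm → aaappmppmppmppmppmppm → (answer).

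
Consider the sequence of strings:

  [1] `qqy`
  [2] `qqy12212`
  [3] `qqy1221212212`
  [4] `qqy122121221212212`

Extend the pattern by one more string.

qqy12212122121221212212

Every step adds 12212 to the end: s(k+1) = s(k)·12212.
So the next term is qqy122121221212212·12212.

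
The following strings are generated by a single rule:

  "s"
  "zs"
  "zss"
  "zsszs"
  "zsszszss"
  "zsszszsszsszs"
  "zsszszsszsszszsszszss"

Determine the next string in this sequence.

zsszszsszsszszsszszsszsszszsszsszs

This is a Fibonacci-style word recurrence s(k) = s(k−1)·s(k−2): e.g. zs·s = zss.
Continuing: zsszszsszsszszsszszss · zsszszsszsszs gives term 8.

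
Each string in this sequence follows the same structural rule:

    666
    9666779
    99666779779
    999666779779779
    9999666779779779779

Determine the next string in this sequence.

Every step adds 9 to the front and 779 to the end of the previous string.
So the next term is 9·9999666779779779779·779.

99999666779779779779779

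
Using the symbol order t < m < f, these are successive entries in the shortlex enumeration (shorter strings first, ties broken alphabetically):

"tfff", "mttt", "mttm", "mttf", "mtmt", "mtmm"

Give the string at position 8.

mtft

Advancing 2 positions from mtmm through mtmm → mtmf reaches term 8.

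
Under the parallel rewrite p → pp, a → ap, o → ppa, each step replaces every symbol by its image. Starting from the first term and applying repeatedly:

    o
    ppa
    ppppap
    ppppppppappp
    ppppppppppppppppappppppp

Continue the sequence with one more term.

ppppppppppppppppppppppppppppppppappppppppppppppp

Applying the rule to each of the 24 symbols of ppppppppppppppppappppppp gives the pieces pp pp pp pp pp pp pp pp pp pp pp pp pp pp pp pp ap pp pp pp pp pp pp pp, which concatenate to the answer.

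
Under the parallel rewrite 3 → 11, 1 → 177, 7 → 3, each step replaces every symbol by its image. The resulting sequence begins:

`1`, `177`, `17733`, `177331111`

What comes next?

Expanding 177331111: 1→177, 7→3, 7→3, 3→11, 3→11, 1→177, 1→177, 1→177, 1→177. Concatenated: 177 3 3 11 11 177 177 177 177.

177331111177177177177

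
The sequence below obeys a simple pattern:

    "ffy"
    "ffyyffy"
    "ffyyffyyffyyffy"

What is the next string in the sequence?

Every step duplicates the string with 'y' between the halves.
So the next term is two copies of ffyyffyyffyyffy with 'y' between the halves.

ffyyffyyffyyffyyffyyffyyffyyffy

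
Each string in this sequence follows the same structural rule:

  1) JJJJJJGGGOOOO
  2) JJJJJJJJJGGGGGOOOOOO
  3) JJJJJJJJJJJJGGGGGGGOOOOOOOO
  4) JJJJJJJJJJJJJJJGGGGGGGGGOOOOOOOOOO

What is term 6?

Reading off run lengths: J runs 6, 9, 12, 15; G runs 3, 5, 7, 9; O runs 4, 6, 8, 10 — each is linear in n, where the shown terms are n = 2, 3, 4, 5.
Setting n = 7 gives 21, 13, 14 characters in each block.

JJJJJJJJJJJJJJJJJJJJJGGGGGGGGGGGGGOOOOOOOOOOOOOO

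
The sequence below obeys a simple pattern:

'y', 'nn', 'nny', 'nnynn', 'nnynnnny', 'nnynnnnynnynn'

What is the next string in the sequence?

nnynnnnynnynnnnynnnny

This is a Fibonacci-style word recurrence s(k) = s(k−1)·s(k−2): e.g. nn·y = nny.
The next term joins nnynnnnynnynn and nnynnnny.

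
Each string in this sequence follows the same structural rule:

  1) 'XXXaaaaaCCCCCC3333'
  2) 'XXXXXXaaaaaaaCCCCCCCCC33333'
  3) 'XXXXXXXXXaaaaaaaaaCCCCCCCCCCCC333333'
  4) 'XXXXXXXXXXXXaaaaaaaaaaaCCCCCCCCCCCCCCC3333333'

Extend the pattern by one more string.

XXXXXXXXXXXXXXXaaaaaaaaaaaaaCCCCCCCCCCCCCCCCCC33333333

Term n consists of 3n X's, followed by 2n+3 a's, followed by 3n+3 C's, followed by n+3 3's (n = 1, 2, …).
For the next term, n = 5, so the run lengths are 15, 13, 18, 8.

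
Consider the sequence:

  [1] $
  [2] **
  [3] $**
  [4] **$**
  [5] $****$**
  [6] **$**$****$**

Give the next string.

$****$****$**$****$**

Each term (from the third on) is the two preceding terms concatenated in order: term 3 = $·** = $**.
The next term joins $****$** and **$**$****$**.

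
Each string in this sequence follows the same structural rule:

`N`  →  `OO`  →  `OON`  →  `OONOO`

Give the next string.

OONOOOON

From term 3 onward, concatenate the last term with the second-to-last: OO·N = OON, OON·OO = OONOO, …
Continuing: OONOO · OON gives term 5.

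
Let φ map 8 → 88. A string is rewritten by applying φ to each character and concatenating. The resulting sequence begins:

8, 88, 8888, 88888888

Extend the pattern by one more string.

8888888888888888

Expanding 88888888: 8→88, 8→88, 8→88, 8→88, 8→88, 8→88, 8→88, 8→88. Concatenated: 88 88 88 88 88 88 88 88.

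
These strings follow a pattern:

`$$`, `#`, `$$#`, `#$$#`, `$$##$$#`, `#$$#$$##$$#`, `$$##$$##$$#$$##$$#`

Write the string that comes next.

#$$#$$##$$#$$##$$##$$#$$##$$#

This is a Fibonacci-style word recurrence s(k) = s(k−2)·s(k−1): e.g. $$·# = $$#.
Continuing: #$$#$$##$$# · $$##$$##$$#$$##$$# gives term 8.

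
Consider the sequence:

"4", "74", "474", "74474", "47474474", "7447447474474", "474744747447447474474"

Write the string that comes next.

7447447474474474744747447447474474

Each term (from the third on) is the two preceding terms concatenated in order: term 3 = 4·74 = 474.
So term 8 is 7447447474474·474744747447447474474.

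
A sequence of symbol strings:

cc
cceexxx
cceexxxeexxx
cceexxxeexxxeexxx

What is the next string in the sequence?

Every step adds eexxx to the end: s(k+1) = s(k)·eexxx.
Applying this once more to cceexxxeexxxeexxx:

cceexxxeexxxeexxxeexxx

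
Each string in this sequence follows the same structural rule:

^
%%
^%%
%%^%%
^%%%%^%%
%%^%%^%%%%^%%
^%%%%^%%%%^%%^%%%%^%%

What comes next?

Each term (from the third on) is the two preceding terms concatenated in order: term 3 = ^·%% = ^%%.
The next term joins %%^%%^%%%%^%% and ^%%%%^%%%%^%%^%%%%^%%.

%%^%%^%%%%^%%^%%%%^%%%%^%%^%%%%^%%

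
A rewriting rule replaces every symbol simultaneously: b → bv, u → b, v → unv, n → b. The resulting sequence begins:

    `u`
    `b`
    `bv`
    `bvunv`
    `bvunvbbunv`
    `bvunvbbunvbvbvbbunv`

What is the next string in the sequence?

Replace each of the 19 characters of bvunvbbunvbvbvbbunv in place — bv unv b b unv bv bv b b unv bv unv bv unv bv bv b b unv — and concatenate.

bvunvbbunvbvbvbbunvbvunvbvunvbvbvbbunv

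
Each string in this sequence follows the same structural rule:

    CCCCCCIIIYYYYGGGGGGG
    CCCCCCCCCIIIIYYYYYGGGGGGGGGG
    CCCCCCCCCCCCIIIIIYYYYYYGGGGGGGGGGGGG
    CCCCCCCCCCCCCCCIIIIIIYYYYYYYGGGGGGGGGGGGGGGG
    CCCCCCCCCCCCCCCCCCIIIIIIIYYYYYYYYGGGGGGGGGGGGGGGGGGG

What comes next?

CCCCCCCCCCCCCCCCCCCCCIIIIIIIIYYYYYYYYYGGGGGGGGGGGGGGGGGGGGGG

Reading off run lengths: C runs 6, 9, 12, 15, 18; I runs 3, 4, 5, 6, 7; Y runs 4, 5, 6, 7, 8; G runs 7, 10, 13, 16, 19 — each is linear in n, where the shown terms are n = 2, 3, 4, 5, 6.
For the next term, n = 7, so the run lengths are 21, 8, 9, 22.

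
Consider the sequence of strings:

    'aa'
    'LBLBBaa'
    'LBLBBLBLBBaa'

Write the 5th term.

LBLBBLBLBBLBLBBLBLBBaa

Each term is the previous one with LBLBB prepended.
From LBLBBLBLBBaa, 2 further steps: LBLBBLBLBBaa → LBLBBLBLBBLBLBBaa → (answer).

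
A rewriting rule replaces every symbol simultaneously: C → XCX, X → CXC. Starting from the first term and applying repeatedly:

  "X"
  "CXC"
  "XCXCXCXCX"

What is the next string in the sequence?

Apply φ to XCXCXCXCX symbol by symbol: X→CXC, C→XCX, X→CXC, C→XCX, X→CXC, C→XCX, X→CXC, C→XCX, X→CXC; joined: CXC XCX CXC XCX CXC XCX CXC XCX CXC.

CXCXCXCXCXCXCXCXCXCXCXCXCXC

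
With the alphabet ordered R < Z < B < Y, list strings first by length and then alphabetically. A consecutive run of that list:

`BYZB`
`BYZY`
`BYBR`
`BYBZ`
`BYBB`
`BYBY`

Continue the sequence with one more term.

BYYR

Find the rightmost character of BYBY below Y, bump it to the next letter, and reset everything to its right to R.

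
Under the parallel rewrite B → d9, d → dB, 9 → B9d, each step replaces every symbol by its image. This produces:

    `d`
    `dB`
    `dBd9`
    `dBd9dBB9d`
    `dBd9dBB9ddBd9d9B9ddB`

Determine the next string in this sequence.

Applying the rule to each of the 20 symbols of dBd9dBB9ddBd9d9B9ddB gives the pieces dB d9 dB B9d dB d9 d9 B9d dB dB d9 dB B9d dB B9d d9 B9d dB dB d9, which concatenate to the answer.

dBd9dBB9ddBd9d9B9ddBdBd9dBB9ddBB9dd9B9ddBdBd9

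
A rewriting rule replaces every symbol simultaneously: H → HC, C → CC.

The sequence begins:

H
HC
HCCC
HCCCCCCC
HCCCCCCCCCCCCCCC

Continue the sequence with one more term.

Applying the rule to each of the 16 symbols of HCCCCCCCCCCCCCCC gives the pieces HC CC CC CC CC CC CC CC CC CC CC CC CC CC CC CC, which concatenate to the answer.

HCCCCCCCCCCCCCCCCCCCCCCCCCCCCCCC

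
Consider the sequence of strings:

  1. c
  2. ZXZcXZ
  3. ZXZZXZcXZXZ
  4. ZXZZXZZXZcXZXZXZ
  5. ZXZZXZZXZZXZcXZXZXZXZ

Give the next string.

ZXZZXZZXZZXZZXZcXZXZXZXZXZ

s(k+1) = ZXZ·s(k)·XZ, so each term gains ZXZ as a prefix and XZ as a suffix.
One more step from ZXZZXZZXZZXZcXZXZXZXZ gives the answer.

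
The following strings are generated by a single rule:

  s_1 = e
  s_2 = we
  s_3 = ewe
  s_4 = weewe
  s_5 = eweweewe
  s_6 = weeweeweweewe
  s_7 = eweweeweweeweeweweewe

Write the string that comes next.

weeweeweweeweeweweeweweeweeweweewe

Each term (from the third on) is the two preceding terms concatenated in order: term 3 = e·we = ewe.
Continuing: weeweeweweewe · eweweeweweeweeweweewe gives term 8.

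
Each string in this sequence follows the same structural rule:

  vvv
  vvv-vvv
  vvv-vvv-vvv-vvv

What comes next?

Each string is two copies of the previous one joined by '-'.
Doubling vvv-vvv-vvv-vvv with '-' between the halves:

vvv-vvv-vvv-vvv-vvv-vvv-vvv-vvv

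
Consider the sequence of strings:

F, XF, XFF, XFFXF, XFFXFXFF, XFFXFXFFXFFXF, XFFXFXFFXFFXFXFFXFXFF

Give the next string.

Each term (from the third on) is the previous term followed by the one before it: term 3 = XF·F = XFF.
Continuing: XFFXFXFFXFFXFXFFXFXFF · XFFXFXFFXFFXF gives term 8.

XFFXFXFFXFFXFXFFXFXFFXFFXFXFFXFFXF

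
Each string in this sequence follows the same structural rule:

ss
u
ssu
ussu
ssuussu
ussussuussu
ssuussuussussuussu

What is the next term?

ussussuussussuussuussussuussu

Each term (from the third on) is the two preceding terms concatenated in order: term 3 = ss·u = ssu.
So term 8 is ussussuussu·ssuussuussussuussu.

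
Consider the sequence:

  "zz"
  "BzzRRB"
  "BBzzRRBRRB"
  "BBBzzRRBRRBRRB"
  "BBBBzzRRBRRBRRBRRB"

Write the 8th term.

BBBBBBBzzRRBRRBRRBRRBRRBRRBRRB

Each term wraps the previous one in B on the left and RRB on the right.
From BBBBzzRRBRRBRRBRRB, 3 further steps: BBBBzzRRBRRBRRBRRB → BBBBBzzRRBRRBRRBRRBRRB → BBBBBBzzRRBRRBRRBRRBRRBRRB → (answer).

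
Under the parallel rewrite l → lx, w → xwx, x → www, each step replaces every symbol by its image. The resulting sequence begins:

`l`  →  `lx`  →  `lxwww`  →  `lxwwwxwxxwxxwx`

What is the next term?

lxwwwxwxxwxxwxwwwxwxwwwwwwxwxwwwwwwxwxwww

φ(lxwwwxwxxwxxwx) expands symbol-by-symbol to lx www xwx xwx xwx www xwx www www xwx www www xwx www; joining the 14 pieces gives the next term.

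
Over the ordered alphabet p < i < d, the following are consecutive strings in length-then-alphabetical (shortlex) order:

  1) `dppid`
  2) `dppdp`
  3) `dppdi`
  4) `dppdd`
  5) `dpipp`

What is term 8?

Stepping forward 3 times from dpipp: dpipp → dpipi → dpipd, then the target.

dpiip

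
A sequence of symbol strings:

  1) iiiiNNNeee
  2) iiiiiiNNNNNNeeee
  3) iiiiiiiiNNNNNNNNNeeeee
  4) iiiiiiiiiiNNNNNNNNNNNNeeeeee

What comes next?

iiiiiiiiiiiiNNNNNNNNNNNNNNNeeeeeee

The n-th term is 2n+2 i's then 3n N's then n+2 e's (n = 1, 2, …).
For the next term, n = 5, so the run lengths are 12, 15, 7.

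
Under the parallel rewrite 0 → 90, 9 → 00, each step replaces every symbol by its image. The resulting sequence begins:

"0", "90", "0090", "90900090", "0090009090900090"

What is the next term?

φ(0090009090900090) expands symbol-by-symbol to 90 90 00 90 90 90 00 90 00 90 00 90 90 90 00 90; joining the 16 pieces gives the next term.

90900090909000900090009090900090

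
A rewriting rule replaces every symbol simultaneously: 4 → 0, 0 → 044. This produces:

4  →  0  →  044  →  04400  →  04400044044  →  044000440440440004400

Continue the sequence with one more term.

0440004404404400044000440004404404400044044

Replace each of the 21 characters of 044000440440440004400 in place — 044 0 0 044 044 044 0 0 044 0 0 044 0 0 044 044 044 0 0 044 044 — and concatenate.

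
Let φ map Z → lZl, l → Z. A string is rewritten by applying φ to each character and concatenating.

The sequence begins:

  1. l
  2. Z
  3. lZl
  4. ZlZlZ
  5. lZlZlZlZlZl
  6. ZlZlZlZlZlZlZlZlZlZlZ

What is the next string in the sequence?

Replace each of the 21 characters of ZlZlZlZlZlZlZlZlZlZlZ in place — lZl Z lZl Z lZl Z lZl Z lZl Z lZl Z lZl Z lZl Z lZl Z lZl Z lZl — and concatenate.

lZlZlZlZlZlZlZlZlZlZlZlZlZlZlZlZlZlZlZlZlZl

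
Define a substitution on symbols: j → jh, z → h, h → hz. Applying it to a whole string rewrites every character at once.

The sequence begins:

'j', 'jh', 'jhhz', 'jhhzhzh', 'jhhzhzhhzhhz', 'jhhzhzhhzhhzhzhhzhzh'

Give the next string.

φ(jhhzhzhhzhhzhzhhzhzh) expands symbol-by-symbol to jh hz hz h hz h hz hz h hz hz h hz h hz hz h hz h hz; joining the 20 pieces gives the next term.

jhhzhzhhzhhzhzhhzhzhhzhhzhzhhzhhz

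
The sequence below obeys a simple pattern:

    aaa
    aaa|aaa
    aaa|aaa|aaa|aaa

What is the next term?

s(k+1) = s(k)·|·s(k) — each term doubles the last with '|' between the halves.
Doubling aaa|aaa|aaa|aaa with '|' between the halves:

aaa|aaa|aaa|aaa|aaa|aaa|aaa|aaa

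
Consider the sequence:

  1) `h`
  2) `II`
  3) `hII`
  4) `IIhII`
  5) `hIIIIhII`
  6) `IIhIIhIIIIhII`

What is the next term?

This is a Fibonacci-style word recurrence s(k) = s(k−2)·s(k−1): e.g. h·II = hII.
Continuing: hIIIIhII · IIhIIhIIIIhII gives term 7.

hIIIIhIIIIhIIhIIIIhII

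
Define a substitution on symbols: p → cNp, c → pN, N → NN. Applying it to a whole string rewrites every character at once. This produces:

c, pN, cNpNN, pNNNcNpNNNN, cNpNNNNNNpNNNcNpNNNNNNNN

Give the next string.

pNNNcNpNNNNNNNNNNNNcNpNNNNNNpNNNcNpNNNNNNNNNNNNNNNN

Applying the rule to each of the 24 symbols of cNpNNNNNNpNNNcNpNNNNNNNN gives the pieces pN NN cNp NN NN NN NN NN NN cNp NN NN NN pN NN cNp NN NN NN NN NN NN NN NN, which concatenate to the answer.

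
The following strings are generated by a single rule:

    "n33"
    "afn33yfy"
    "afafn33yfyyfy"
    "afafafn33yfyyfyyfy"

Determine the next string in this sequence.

Every step adds af to the front and yfy to the end of the previous string.
One more step from afafafn33yfyyfyyfy gives the answer.

afafafafn33yfyyfyyfyyfy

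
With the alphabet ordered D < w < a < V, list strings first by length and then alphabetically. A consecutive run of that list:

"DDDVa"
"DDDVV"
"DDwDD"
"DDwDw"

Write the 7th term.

DDwwD

Continuing the enumeration 3 steps past DDwDw: DDwDw → DDwDa → DDwDV → (answer).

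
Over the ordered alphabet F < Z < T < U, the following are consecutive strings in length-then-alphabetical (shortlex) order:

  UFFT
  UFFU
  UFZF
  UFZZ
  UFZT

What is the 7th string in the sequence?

Advancing 2 positions from UFZT through UFZT → UFZU reaches term 7.

UFTF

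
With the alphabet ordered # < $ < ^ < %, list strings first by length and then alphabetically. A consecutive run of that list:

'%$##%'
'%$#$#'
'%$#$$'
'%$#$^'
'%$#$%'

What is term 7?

Continuing the enumeration 2 steps past %$#$%: %$#$% → %$#^# → (answer).

%$#^$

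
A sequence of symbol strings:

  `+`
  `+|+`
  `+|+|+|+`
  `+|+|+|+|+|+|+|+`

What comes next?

+|+|+|+|+|+|+|+|+|+|+|+|+|+|+|+

Each string is two copies of the previous one joined by '|'.
One more doubling of +|+|+|+|+|+|+|+ gives the answer.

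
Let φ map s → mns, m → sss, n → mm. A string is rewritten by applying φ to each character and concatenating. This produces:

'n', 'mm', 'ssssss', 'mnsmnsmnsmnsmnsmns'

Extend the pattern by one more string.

Replace each of the 18 characters of mnsmnsmnsmnsmnsmns in place — sss mm mns sss mm mns sss mm mns sss mm mns sss mm mns sss mm mns — and concatenate.

sssmmmnssssmmmnssssmmmnssssmmmnssssmmmnssssmmmns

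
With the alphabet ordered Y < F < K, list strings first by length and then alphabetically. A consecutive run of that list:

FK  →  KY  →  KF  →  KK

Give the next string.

After KK the length-2 strings are exhausted; the first length-3 string is 3 copies of Y.

YYY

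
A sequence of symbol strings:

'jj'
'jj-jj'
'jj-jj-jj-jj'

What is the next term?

jj-jj-jj-jj-jj-jj-jj-jj

s(k+1) = s(k)·-·s(k) — each term doubles the last with '-' between the halves.
So the next term is two copies of jj-jj-jj-jj with '-' between the halves.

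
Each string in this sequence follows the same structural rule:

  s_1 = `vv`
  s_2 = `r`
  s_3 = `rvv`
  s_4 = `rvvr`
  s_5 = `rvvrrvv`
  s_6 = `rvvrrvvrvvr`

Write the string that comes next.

From term 3 onward, concatenate the last term with the second-to-last: r·vv = rvv, rvv·r = rvvr, …
The next term joins rvvrrvvrvvr and rvvrrvv.

rvvrrvvrvvrrvvrrvv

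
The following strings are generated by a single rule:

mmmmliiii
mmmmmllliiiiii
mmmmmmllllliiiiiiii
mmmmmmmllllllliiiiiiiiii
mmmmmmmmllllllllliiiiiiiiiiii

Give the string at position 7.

Reading off run lengths: m runs 4, 5, 6, 7, 8; l runs 1, 3, 5, 7, 9; i runs 4, 6, 8, 10, 12 — each is linear in n (n = 1, 2, …).
For term 7, n = 7, so the run lengths are 10, 13, 16.

mmmmmmmmmmllllllllllllliiiiiiiiiiiiiiii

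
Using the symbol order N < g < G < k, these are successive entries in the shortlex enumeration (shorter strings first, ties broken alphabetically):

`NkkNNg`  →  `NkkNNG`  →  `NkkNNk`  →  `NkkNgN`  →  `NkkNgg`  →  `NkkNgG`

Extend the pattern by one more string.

Treat NkkNgG as a base-4 numeral over the given alphabet and add one, carrying through any trailing k's.

NkkNgk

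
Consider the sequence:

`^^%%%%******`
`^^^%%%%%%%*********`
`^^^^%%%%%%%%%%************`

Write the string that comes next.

The n-th term is n+1 ^'s then 3n+1 %'s then 3n+3 *'s (n = 1, 2, …).
At n = 4 the blocks have lengths 5, 13, 15.

^^^^^%%%%%%%%%%%%%***************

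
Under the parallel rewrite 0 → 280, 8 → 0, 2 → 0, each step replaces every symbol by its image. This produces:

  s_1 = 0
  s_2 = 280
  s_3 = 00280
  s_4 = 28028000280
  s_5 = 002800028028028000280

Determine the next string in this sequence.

Replace each of the 21 characters of 002800028028028000280 in place — 280 280 0 0 280 280 280 0 0 280 0 0 280 0 0 280 280 280 0 0 280 — and concatenate.

2802800028028028000280002800028028028000280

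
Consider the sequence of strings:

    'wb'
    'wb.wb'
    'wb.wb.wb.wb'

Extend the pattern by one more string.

s(k+1) = s(k)·.·s(k) — each term doubles the last with '.' between the halves.
Doubling wb.wb.wb.wb with '.' between the halves:

wb.wb.wb.wb.wb.wb.wb.wb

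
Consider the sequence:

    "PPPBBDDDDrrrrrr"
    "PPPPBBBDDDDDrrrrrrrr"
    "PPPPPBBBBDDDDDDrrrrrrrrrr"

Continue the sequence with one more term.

The n-th term is n+1 P's then n B's then n+2 D's then 2n+2 r's, where the shown terms are n = 2, 3, 4.
At n = 5 the blocks have lengths 6, 5, 7, 12.

PPPPPPBBBBBDDDDDDDrrrrrrrrrrrr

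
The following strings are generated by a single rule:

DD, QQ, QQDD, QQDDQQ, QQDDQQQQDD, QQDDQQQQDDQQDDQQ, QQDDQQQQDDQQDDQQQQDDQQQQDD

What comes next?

QQDDQQQQDDQQDDQQQQDDQQQQDDQQDDQQQQDDQQDDQQ

This is a Fibonacci-style word recurrence s(k) = s(k−1)·s(k−2): e.g. QQ·DD = QQDD.
So term 8 is QQDDQQQQDDQQDDQQQQDDQQQQDD·QQDDQQQQDDQQDDQQ.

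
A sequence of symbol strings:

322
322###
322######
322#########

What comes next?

322############

Each term is the previous one with ### appended.
One more step from 322######### gives the answer.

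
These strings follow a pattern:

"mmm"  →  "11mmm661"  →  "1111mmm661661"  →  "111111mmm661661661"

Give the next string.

s(k+1) = 11·s(k)·661, so each term gains 11 as a prefix and 661 as a suffix.
One more step from 111111mmm661661661 gives the answer.

11111111mmm661661661661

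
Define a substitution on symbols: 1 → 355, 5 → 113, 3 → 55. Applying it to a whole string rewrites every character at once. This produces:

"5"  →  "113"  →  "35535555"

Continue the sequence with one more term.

Expanding 35535555: 3→55, 5→113, 5→113, 3→55, 5→113, 5→113, 5→113, 5→113. Concatenated: 55 113 113 55 113 113 113 113.

5511311355113113113113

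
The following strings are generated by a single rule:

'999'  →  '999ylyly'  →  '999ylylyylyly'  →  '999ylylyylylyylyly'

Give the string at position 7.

999ylylyylylyylylyylylyylylyylyly

Every step adds ylyly to the end: s(k+1) = s(k)·ylyly.
From 999ylylyylylyylyly, 3 further steps: 999ylylyylylyylyly → 999ylylyylylyylylyylyly → 999ylylyylylyylylyylylyylyly → (answer).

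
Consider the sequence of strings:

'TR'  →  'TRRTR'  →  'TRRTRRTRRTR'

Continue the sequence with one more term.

TRRTRRTRRTRRTRRTRRTRRTR

Every step duplicates the string with 'R' between the halves.
So the next term is two copies of TRRTRRTRRTR with 'R' between the halves.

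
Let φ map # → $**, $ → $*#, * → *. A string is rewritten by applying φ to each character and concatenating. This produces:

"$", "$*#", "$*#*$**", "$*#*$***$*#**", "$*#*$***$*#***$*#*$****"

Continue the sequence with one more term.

φ($*#*$***$*#***$*#*$****) expands symbol-by-symbol to $*# * $** * $*# * * * $*# * $** * * * $*# * $** * $*# * * * *; joining the 23 pieces gives the next term.

$*#*$***$*#***$*#*$*****$*#*$***$*#****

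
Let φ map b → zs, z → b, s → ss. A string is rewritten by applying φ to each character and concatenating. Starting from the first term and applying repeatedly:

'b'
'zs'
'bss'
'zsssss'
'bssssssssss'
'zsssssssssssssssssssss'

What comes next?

φ(zsssssssssssssssssssss) expands symbol-by-symbol to b ss ss ss ss ss ss ss ss ss ss ss ss ss ss ss ss ss ss ss ss ss; joining the 22 pieces gives the next term.

bssssssssssssssssssssssssssssssssssssssssss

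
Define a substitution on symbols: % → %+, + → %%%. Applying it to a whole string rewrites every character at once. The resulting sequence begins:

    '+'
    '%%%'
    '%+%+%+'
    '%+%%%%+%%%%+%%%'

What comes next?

Rewriting the 15 symbols of %+%%%%+%%%%+%%% one by one yields %+ %%% %+ %+ %+ %+ %%% %+ %+ %+ %+ %%% %+ %+ %+; concatenated:

%+%%%%+%+%+%+%%%%+%+%+%+%%%%+%+%+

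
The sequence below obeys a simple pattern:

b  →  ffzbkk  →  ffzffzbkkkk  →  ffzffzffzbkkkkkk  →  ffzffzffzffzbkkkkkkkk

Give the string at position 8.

ffzffzffzffzffzffzffzbkkkkkkkkkkkkkk

Every step adds ffz to the front and kk to the end of the previous string.
From ffzffzffzffzbkkkkkkkk, 3 further steps: ffzffzffzffzbkkkkkkkk → ffzffzffzffzffzbkkkkkkkkkk → ffzffzffzffzffzffzbkkkkkkkkkkkk → (answer).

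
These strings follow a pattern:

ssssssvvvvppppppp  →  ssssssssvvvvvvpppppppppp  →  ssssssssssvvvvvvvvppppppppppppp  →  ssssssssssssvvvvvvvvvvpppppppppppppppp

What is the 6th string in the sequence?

ssssssssssssssssvvvvvvvvvvvvvvpppppppppppppppppppppp

The n-th term is 2n+2 s's then 2n v's then 3n+1 p's, where the shown terms are n = 2, 3, 4, 5.
Setting n = 7 gives 16, 14, 22 characters in each block.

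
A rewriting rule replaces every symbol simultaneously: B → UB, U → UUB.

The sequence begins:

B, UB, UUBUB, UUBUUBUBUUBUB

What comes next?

Rewriting the 13 symbols of UUBUUBUBUUBUB one by one yields UUB UUB UB UUB UUB UB UUB UB UUB UUB UB UUB UB; concatenated:

UUBUUBUBUUBUUBUBUUBUBUUBUUBUBUUBUB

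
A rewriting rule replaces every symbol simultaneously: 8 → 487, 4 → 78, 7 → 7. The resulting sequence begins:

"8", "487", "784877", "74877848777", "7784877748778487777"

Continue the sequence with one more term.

77487784877777848777487784877777

φ(7784877748778487777) expands symbol-by-symbol to 7 7 487 78 487 7 7 7 78 487 7 7 487 78 487 7 7 7 7; joining the 19 pieces gives the next term.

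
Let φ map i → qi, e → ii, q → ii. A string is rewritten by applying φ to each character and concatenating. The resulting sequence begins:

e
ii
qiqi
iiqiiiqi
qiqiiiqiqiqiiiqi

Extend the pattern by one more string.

Applying the rule to each of the 16 symbols of qiqiiiqiqiqiiiqi gives the pieces ii qi ii qi qi qi ii qi ii qi ii qi qi qi ii qi, which concatenate to the answer.

iiqiiiqiqiqiiiqiiiqiiiqiqiqiiiqi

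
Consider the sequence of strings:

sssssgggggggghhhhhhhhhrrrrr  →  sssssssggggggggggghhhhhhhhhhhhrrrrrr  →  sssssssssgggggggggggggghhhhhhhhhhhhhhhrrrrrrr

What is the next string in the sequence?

sssssssssssggggggggggggggggghhhhhhhhhhhhhhhhhhrrrrrrrr

Each string has the form s^{2n+1} g^{3n+2} h^{3n+3} r^{n+3}, where the shown terms are n = 2, 3, 4.
At n = 5 the blocks have lengths 11, 17, 18, 8.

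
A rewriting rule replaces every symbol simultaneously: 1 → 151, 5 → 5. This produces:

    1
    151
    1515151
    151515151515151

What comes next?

1515151515151515151515151515151

Replace each of the 15 characters of 151515151515151 in place — 151 5 151 5 151 5 151 5 151 5 151 5 151 5 151 — and concatenate.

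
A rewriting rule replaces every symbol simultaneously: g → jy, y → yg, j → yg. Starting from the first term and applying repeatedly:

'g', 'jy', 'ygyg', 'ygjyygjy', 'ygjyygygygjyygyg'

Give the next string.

Replace each of the 16 characters of ygjyygygygjyygyg in place — yg jy yg yg yg jy yg jy yg jy yg yg yg jy yg jy — and concatenate.

ygjyygygygjyygjyygjyygygygjyygjy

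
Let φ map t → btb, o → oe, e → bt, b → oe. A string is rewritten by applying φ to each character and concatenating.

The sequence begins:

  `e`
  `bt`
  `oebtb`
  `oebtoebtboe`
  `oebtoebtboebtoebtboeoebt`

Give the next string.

oebtoebtboebtoebtboeoebtoebtboebtoebtboeoebtoebtoebtb

φ(oebtoebtboebtoebtboeoebt) expands symbol-by-symbol to oe bt oe btb oe bt oe btb oe oe bt oe btb oe bt oe btb oe oe bt oe bt oe btb; joining the 24 pieces gives the next term.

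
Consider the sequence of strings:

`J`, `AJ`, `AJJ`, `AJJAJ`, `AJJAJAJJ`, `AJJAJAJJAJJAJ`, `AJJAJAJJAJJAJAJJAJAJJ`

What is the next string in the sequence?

From term 3 onward, concatenate the last term with the second-to-last: AJ·J = AJJ, AJJ·AJ = AJJAJ, …
So term 8 is AJJAJAJJAJJAJAJJAJAJJ·AJJAJAJJAJJAJ.

AJJAJAJJAJJAJAJJAJAJJAJJAJAJJAJJAJ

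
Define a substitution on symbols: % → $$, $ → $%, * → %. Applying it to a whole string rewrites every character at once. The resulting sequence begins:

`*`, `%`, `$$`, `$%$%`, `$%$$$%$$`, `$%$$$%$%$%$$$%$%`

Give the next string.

Replace each of the 16 characters of $%$$$%$%$%$$$%$% in place — $% $$ $% $% $% $$ $% $$ $% $$ $% $% $% $$ $% $$ — and concatenate.

$%$$$%$%$%$$$%$$$%$$$%$%$%$$$%$$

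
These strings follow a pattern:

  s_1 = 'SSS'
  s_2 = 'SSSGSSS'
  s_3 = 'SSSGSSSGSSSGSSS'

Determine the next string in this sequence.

SSSGSSSGSSSGSSSGSSSGSSSGSSSGSSS

Each string is two copies of the previous one joined by 'G'.
One more doubling of SSSGSSSGSSSGSSS gives the answer.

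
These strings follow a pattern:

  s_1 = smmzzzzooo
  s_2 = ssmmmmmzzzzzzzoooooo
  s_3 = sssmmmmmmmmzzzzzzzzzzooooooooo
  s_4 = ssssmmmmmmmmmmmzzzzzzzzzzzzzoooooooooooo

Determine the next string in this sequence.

sssssmmmmmmmmmmmmmmzzzzzzzzzzzzzzzzooooooooooooooo

The n-th term is n s's then 3n-1 m's then 3n+1 z's then 3n o's (n = 1, 2, …).
At n = 5 the blocks have lengths 5, 14, 16, 15.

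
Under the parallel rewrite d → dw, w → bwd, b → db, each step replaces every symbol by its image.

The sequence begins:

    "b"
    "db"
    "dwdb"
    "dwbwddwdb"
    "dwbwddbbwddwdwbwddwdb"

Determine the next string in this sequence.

Rewriting the 21 symbols of dwbwddbbwddwdwbwddwdb one by one yields dw bwd db bwd dw dw db db bwd dw dw bwd dw bwd db bwd dw dw bwd dw db; concatenated:

dwbwddbbwddwdwdbdbbwddwdwbwddwbwddbbwddwdwbwddwdb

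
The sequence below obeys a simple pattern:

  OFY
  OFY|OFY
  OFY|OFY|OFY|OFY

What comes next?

Each string is two copies of the previous one joined by '|'.
One more doubling of OFY|OFY|OFY|OFY gives the answer.

OFY|OFY|OFY|OFY|OFY|OFY|OFY|OFY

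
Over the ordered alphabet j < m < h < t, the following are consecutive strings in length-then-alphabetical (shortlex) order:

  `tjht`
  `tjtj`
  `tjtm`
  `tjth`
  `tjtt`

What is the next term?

Find the rightmost character of tjtt below t, bump it to the next letter, and reset everything to its right to j.

tmjj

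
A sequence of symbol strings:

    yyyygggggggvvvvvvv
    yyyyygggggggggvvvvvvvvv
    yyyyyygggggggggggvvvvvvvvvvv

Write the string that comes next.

yyyyyyygggggggggggggvvvvvvvvvvvvv

Each string has the form y^{n+1} g^{2n+1} v^{2n+1}, where the shown terms are n = 3, 4, 5.
At n = 6 the blocks have lengths 7, 13, 13.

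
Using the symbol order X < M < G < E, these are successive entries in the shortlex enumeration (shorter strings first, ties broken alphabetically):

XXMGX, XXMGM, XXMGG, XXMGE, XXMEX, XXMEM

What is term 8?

Advancing 2 positions from XXMEM through XXMEM → XXMEG reaches term 8.

XXMEE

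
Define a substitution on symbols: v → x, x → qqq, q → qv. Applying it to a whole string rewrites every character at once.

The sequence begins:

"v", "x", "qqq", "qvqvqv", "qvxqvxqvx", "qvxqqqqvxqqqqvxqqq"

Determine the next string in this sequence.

Replace each of the 18 characters of qvxqqqqvxqqqqvxqqq in place — qv x qqq qv qv qv qv x qqq qv qv qv qv x qqq qv qv qv — and concatenate.

qvxqqqqvqvqvqvxqqqqvqvqvqvxqqqqvqvqv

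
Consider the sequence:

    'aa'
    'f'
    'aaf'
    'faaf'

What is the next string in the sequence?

aaffaaf

This is a Fibonacci-style word recurrence s(k) = s(k−2)·s(k−1): e.g. aa·f = aaf.
Continuing: aaf · faaf gives term 5.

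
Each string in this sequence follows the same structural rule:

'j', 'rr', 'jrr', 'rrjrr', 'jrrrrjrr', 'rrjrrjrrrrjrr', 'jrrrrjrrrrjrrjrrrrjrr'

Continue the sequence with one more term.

rrjrrjrrrrjrrjrrrrjrrrrjrrjrrrrjrr

Each term (from the third on) is the two preceding terms concatenated in order: term 3 = j·rr = jrr.
So term 8 is rrjrrjrrrrjrr·jrrrrjrrrrjrrjrrrrjrr.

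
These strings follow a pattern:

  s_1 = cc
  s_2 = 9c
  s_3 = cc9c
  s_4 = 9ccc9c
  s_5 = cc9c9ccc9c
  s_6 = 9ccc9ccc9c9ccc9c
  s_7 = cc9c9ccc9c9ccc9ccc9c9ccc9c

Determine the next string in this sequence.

9ccc9ccc9c9ccc9ccc9c9ccc9c9ccc9ccc9c9ccc9c

This is a Fibonacci-style word recurrence s(k) = s(k−2)·s(k−1): e.g. cc·9c = cc9c.
The next term joins 9ccc9ccc9c9ccc9c and cc9c9ccc9c9ccc9ccc9c9ccc9c.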